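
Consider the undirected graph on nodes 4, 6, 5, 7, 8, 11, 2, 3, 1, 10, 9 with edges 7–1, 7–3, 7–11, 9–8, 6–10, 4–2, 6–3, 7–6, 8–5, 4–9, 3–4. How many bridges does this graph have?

The edges on the cycle 7-6-3-7 are not bridges since each lies on that cycle.
But removing 6–10 disconnects 6 from 10; removing 7–1 disconnects 7 from 1; removing 4–9 disconnects 4 from 9; removing 5–8 disconnects 5 from 8 — these are bridges.
In total 8 edges are bridges.

8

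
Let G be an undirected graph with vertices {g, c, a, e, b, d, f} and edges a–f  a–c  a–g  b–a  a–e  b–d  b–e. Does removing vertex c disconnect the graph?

No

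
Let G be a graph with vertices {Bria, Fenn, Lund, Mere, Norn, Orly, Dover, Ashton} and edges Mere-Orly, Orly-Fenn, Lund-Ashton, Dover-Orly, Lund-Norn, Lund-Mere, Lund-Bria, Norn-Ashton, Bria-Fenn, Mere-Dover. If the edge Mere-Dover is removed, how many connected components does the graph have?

1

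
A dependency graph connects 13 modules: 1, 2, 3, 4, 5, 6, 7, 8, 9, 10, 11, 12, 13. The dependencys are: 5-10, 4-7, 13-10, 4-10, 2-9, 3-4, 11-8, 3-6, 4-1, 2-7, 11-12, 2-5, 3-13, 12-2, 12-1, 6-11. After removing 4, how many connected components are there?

With 4 gone, the remaining components are: {1, 2, 3, 5, 6, 7, 8, 9, 10, 11, 12, 13}.
That is 1 component.

1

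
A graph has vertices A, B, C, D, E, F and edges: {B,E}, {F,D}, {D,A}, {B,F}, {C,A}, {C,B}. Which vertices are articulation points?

B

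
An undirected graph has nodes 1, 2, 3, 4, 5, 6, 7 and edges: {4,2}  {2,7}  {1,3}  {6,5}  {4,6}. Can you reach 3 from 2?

The component containing 2 is {2, 4, 5, 6, 7}, and 3 is not in it.

No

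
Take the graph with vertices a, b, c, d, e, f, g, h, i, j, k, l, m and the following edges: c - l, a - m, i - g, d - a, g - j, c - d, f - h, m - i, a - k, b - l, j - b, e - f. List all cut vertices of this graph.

a, f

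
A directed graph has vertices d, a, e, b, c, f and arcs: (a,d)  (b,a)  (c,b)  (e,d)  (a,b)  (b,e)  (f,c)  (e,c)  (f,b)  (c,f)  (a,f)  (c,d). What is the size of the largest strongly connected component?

5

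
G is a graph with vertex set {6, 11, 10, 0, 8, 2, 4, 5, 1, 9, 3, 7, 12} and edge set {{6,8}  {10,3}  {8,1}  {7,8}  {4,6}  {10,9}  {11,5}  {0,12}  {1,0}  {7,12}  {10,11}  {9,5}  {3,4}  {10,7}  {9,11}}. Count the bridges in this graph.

The edges on the cycle 10-9-5-11-10 are not bridges since each lies on that cycle.
Every edge lies on some cycle, so there are no bridges.

0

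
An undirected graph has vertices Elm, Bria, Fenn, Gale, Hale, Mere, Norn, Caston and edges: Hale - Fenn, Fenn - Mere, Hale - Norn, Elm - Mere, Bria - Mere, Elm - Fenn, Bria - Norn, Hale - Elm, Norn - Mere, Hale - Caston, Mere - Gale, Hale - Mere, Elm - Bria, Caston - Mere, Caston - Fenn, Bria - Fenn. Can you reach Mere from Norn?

Yes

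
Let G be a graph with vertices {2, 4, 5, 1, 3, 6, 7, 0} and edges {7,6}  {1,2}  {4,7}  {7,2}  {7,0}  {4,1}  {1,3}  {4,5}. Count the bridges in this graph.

4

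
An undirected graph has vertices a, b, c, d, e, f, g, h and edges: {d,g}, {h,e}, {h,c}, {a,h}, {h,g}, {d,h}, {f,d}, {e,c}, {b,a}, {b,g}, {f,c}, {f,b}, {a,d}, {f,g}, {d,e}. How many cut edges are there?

The edges on the cycle f-b-a-d-f are not bridges since each lies on that cycle.
Every edge lies on some cycle, so there are no bridges.

0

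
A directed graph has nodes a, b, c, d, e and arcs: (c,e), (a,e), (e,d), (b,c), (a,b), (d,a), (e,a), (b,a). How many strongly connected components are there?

1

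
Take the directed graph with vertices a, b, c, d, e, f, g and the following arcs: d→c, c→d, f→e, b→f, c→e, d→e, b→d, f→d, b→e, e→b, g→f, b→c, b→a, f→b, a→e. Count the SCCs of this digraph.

2

{a, b, c, d, e, f} are all mutually reachable — one SCC of size 6.
{g} is an SCC by itself.
That gives 2 strongly connected components.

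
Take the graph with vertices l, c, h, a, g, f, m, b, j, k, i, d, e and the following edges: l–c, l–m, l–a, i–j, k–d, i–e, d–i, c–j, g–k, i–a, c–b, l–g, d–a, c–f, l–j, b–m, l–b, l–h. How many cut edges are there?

3

The edges on the cycle l-g-k-d-i-j-l are not bridges since each lies on that cycle.
But removing h–l disconnects h from l; removing c–f disconnects c from f; removing e–i disconnects e from i — these are bridges.
That makes 3 bridges.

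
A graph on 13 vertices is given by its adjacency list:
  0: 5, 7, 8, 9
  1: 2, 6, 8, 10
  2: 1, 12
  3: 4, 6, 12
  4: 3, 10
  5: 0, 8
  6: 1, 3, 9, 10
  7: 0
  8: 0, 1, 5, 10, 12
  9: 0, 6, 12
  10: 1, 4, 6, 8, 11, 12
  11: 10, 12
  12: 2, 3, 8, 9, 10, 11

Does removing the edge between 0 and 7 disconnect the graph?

Yes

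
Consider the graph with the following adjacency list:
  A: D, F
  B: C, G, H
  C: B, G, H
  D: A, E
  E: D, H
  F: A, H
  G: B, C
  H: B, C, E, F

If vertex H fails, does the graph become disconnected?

Deleting H raises the number of components from 1 to 2, so H is a cut vertex.

Yes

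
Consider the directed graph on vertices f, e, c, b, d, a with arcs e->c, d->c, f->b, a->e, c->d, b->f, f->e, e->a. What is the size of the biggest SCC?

{c, d} are all mutually reachable — one SCC of size 2.
{b, f} are all mutually reachable — one SCC of size 2.
{a, e} are all mutually reachable — one SCC of size 2.
The largest has 2 vertices.

2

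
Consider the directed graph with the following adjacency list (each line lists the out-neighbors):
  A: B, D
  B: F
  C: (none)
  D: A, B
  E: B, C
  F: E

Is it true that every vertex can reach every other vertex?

There is no directed path from F to D, so the graph is not strongly connected.

No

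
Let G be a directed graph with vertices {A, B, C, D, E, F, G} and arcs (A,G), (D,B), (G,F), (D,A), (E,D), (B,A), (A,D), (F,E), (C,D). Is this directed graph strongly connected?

There is no directed path from F to C, so the graph is not strongly connected.

No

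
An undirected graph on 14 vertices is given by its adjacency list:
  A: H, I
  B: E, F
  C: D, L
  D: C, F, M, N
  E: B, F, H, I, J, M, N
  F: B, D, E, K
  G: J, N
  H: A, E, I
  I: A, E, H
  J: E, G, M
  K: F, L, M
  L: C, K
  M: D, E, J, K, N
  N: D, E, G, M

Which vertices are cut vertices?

Removing E increases the component count from 1 to 2, so E is a cut vertex.
By contrast removing H leaves 1 component; it is not a cut vertex. No other vertex is a cut vertex either.

E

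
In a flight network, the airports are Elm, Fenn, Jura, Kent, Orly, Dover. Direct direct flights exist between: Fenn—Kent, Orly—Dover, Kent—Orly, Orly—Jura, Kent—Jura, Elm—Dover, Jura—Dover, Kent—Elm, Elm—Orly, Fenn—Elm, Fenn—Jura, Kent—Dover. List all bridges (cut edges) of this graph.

none

The edges on the cycle Kent-Elm-Dover-Jura-Orly-Kent are not bridges since each lies on that cycle.
Every edge lies on some cycle, so there are no bridges.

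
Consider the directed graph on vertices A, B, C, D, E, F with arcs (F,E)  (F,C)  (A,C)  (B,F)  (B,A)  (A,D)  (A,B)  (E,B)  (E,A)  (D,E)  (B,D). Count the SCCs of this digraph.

{A, B, D, E, F} are all mutually reachable — one SCC of size 5.
{C} is an SCC by itself.
That gives 2 strongly connected components.

2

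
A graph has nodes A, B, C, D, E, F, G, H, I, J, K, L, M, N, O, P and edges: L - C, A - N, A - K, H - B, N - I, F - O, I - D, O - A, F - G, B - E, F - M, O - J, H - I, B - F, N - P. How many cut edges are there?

8

The edges on the cycle H-B-F-O-A-N-I-H are not bridges since each lies on that cycle.
But removing A - K disconnects A from K; removing B - E disconnects B from E; removing J - O disconnects J from O; removing F - G disconnects F from G — these are bridges.
In total 8 edges are bridges.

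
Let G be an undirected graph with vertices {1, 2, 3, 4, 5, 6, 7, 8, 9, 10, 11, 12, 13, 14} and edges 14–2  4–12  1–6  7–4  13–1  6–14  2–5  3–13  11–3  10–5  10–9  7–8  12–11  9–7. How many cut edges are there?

1

The edges on the cycle 10-9-7-4-12-11-3-13-1-6-14-2-5-10 are not bridges since each lies on that cycle.
But removing 7–8 disconnects 7 from 8 — this is a bridge.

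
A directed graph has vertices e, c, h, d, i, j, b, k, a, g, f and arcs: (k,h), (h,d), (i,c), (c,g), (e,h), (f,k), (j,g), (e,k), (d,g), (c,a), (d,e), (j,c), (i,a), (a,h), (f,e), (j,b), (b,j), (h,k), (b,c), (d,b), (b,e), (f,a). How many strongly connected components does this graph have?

4

{a, b, c, d, e, h, j, k} are all mutually reachable — one SCC of size 8.
{i} is an SCC by itself.
{f} is an SCC by itself.
{g} is an SCC by itself.
That gives 4 strongly connected components.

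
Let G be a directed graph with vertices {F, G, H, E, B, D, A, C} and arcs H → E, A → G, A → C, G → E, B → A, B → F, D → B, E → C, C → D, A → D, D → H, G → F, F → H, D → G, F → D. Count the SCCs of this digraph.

{A, B, C, D, E, F, G, H} are all mutually reachable — one SCC of size 8.
That gives 1 strongly connected component.

1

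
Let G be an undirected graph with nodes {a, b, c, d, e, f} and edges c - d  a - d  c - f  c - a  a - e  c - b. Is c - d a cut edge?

No

After removing c - d, the path c-a-d still connects them, so the edge is not a bridge.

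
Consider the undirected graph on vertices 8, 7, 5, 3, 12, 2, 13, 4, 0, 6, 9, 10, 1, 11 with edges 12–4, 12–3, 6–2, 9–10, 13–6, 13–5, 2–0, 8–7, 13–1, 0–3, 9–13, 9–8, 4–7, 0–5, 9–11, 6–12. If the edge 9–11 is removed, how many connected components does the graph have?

2

Before removal there is 1 component.
9–11 is a bridge — removing it separates 9's side from 11's side.
After removal: 2 components.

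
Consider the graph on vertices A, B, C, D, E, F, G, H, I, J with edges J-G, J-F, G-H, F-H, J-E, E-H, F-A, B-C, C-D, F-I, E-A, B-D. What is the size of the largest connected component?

7

Starting from B we can reach B, C, D. That is one component of size 3.
Starting from A we can reach A, E, F, G, H, I, J. That is one component of size 7.
The largest has 7 vertices.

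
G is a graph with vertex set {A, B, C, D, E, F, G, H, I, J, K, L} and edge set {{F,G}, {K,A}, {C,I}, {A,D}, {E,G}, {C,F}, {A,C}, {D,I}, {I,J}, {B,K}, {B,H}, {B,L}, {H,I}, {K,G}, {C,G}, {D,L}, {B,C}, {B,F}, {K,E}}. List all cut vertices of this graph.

I

Removing I increases the component count from 1 to 2, so I is a cut vertex.
By contrast removing A leaves 1 component; it is not a cut vertex. No other vertex is a cut vertex either.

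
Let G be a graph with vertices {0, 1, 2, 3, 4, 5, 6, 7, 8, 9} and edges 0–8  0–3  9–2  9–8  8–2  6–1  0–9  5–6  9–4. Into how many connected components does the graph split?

3

7 is isolated — a component by itself.
Starting from 1 we can reach 1, 5, 6. That is one component of size 3.
Starting from 0 we can reach 0, 2, 3, 4, 8, 9. That is one component of size 6.
Total: 3 components.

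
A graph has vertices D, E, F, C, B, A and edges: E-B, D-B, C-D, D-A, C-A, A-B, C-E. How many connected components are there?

F is isolated — a component by itself.
Starting from A we can reach A, B, C, D, E. That is one component of size 5.
Total: 2 components.

2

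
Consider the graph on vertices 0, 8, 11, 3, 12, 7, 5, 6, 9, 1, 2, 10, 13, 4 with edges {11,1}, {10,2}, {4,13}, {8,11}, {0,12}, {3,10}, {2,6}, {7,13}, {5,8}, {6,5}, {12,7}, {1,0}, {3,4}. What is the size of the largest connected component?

9 is isolated — a component by itself.
Starting from 0 we can reach 0, 1, 2, 3, 4, 5, 6, 7, 8, 10, 11, 12, 13. That is one component of size 13.
The largest has 13 vertices.

13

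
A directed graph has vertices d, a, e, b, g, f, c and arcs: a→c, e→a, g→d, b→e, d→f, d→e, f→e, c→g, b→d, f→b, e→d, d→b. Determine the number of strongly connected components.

{a, b, c, d, e, f, g} are all mutually reachable — one SCC of size 7.
That gives 1 strongly connected component.

1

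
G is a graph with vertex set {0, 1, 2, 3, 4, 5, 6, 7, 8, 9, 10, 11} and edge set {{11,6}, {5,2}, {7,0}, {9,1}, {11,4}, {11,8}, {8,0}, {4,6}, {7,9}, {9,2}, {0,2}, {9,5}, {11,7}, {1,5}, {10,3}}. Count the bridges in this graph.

The edges on the cycle 11-4-6-11 are not bridges since each lies on that cycle.
But removing 10 - 3 disconnects 10 from 3 — this is a bridge.

1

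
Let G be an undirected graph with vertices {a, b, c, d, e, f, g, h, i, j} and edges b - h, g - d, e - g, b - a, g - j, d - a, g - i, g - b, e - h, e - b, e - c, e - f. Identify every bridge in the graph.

c-e, e-f, g-i, g-j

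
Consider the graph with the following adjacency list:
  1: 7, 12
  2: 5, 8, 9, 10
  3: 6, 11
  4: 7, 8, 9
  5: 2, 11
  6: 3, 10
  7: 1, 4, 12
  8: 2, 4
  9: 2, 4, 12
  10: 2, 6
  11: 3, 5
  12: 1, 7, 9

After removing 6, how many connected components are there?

With 6 gone, the remaining components are: {1, 2, 3, 4, 5, 7, 8, 9, 10, 11, 12}.
That is 1 component.

1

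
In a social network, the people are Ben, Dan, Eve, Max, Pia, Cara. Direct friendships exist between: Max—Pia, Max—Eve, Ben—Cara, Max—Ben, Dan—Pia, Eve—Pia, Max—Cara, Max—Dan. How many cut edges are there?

0

The edges on the cycle Max-Ben-Cara-Max are not bridges since each lies on that cycle.
Every edge lies on some cycle, so there are no bridges.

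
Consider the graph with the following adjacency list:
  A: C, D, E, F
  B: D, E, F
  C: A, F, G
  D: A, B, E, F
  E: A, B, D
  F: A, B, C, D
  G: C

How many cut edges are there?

1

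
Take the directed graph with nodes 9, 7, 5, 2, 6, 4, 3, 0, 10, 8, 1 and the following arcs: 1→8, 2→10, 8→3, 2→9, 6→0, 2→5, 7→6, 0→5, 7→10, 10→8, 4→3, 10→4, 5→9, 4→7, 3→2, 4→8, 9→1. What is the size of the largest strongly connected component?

11

{0, 1, 2, 3, 4, 5, 6, 7, 8, 9, 10} are all mutually reachable — one SCC of size 11.
The largest has 11 vertices.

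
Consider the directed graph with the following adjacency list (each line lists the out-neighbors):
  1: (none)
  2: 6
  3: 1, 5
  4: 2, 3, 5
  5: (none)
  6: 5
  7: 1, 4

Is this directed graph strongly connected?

There is no directed path from 5 to 7, so the graph is not strongly connected.

No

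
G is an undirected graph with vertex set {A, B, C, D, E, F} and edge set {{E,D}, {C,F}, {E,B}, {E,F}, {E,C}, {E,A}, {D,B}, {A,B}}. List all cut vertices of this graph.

Removing E increases the component count from 1 to 2, so E is a cut vertex.
By contrast removing C leaves 1 component; it is not a cut vertex. No other vertex is a cut vertex either.

E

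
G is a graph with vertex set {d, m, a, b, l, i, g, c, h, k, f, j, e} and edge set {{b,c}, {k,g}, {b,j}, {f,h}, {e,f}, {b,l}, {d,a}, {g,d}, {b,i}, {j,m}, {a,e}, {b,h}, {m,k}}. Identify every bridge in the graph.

b-c, b-i, b-l

The edges on the cycle b-j-m-k-g-d-a-e-f-h-b are not bridges since each lies on that cycle.
But removing b—l disconnects b from l; removing b—i disconnects b from i; removing b—c disconnects b from c — these are bridges.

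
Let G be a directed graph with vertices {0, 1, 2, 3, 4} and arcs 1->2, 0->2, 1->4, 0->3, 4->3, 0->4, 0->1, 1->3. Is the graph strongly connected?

No

There is no directed path from 3 to 0, so the graph is not strongly connected.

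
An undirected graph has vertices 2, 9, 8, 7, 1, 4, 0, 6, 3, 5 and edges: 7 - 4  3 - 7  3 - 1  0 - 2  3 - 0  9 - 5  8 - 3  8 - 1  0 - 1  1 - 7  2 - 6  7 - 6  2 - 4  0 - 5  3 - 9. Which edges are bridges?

none

The edges on the cycle 8-3-0-2-6-7-1-8 are not bridges since each lies on that cycle.
Every edge lies on some cycle, so there are no bridges.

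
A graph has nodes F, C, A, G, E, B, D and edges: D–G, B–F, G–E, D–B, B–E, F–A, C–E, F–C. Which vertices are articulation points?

F

Removing F increases the component count from 1 to 2, so F is a cut vertex.
By contrast removing A leaves 1 component; it is not a cut vertex. No other vertex is a cut vertex either.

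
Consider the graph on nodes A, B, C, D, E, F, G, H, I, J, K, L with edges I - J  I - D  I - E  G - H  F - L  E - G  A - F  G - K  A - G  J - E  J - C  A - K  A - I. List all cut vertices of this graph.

A, F, G, I, J

Removing A increases the component count from 2 to 3, so A is a cut vertex.
Removing F increases the component count from 2 to 3, so F is a cut vertex.
Removing G increases the component count from 2 to 3, so G is a cut vertex.
Likewise I, J are cut vertices.
By contrast removing C leaves 2 components; it is not a cut vertex. No other vertex is a cut vertex either.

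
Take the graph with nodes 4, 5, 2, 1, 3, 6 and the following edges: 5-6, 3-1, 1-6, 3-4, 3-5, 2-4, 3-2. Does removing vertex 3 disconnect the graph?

Deleting 3 raises the number of components from 1 to 2, so 3 is a cut vertex.

Yes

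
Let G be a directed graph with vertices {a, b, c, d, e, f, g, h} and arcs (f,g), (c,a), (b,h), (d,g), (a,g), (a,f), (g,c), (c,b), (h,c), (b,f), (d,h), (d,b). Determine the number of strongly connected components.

3

{a, b, c, f, g, h} are all mutually reachable — one SCC of size 6.
{d} is an SCC by itself.
{e} is an SCC by itself.
That gives 3 strongly connected components.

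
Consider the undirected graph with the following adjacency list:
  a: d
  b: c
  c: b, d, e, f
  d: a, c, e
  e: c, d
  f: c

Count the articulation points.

2

Removing c increases the component count from 1 to 3, so c is a cut vertex.
Removing d increases the component count from 1 to 2, so d is a cut vertex.
By contrast removing b leaves 1 component; it is not a cut vertex. No other vertex is a cut vertex either.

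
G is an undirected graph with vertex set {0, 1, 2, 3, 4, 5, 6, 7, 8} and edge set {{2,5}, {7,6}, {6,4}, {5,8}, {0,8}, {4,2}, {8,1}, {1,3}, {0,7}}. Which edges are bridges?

The edges on the cycle 0-7-6-4-2-5-8-0 are not bridges since each lies on that cycle.
But removing 8—1 disconnects 8 from 1; removing 3—1 disconnects 3 from 1 — these are bridges.

1-3, 1-8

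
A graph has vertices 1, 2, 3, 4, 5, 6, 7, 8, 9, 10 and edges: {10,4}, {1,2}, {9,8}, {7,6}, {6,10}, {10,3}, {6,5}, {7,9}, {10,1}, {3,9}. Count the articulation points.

Removing 1 increases the component count from 1 to 2, so 1 is a cut vertex.
Removing 6 increases the component count from 1 to 2, so 6 is a cut vertex.
Removing 9 increases the component count from 1 to 2, so 9 is a cut vertex.
Likewise 10 is a cut vertex.
By contrast removing 3 leaves 1 component; it is not a cut vertex. No other vertex is a cut vertex either.

4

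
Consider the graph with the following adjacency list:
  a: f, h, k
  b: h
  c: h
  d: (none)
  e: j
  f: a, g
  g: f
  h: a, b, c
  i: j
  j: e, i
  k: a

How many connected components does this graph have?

d is isolated — a component by itself.
Starting from e we can reach e, i, j. That is one component of size 3.
Starting from a we can reach a, b, c, f, g, h, k. That is one component of size 7.
Total: 3 components.

3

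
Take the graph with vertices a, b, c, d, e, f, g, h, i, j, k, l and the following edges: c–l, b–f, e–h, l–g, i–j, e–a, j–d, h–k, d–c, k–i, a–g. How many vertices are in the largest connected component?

Starting from b we can reach b, f. That is one component of size 2.
Starting from a we can reach a, c, d, e, g, h, i, j, k, l. That is one component of size 10.
The largest has 10 vertices.

10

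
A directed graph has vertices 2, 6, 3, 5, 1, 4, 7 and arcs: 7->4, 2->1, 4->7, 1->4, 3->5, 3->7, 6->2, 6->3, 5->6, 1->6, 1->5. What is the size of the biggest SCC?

{1, 2, 3, 5, 6} are all mutually reachable — one SCC of size 5.
{4, 7} are all mutually reachable — one SCC of size 2.
The largest has 5 vertices.

5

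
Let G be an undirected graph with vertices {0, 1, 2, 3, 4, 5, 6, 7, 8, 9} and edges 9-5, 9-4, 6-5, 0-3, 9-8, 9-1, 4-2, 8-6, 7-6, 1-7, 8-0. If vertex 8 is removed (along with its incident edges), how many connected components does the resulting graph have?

With 8 gone, the remaining components are: {0, 3}; {1, 2, 4, 5, 6, 7, 9}.
That is 2 components.

2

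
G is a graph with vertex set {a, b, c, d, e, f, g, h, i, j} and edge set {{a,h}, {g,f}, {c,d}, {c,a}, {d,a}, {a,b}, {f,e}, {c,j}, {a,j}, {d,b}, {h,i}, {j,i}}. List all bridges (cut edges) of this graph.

The edges on the cycle c-d-a-h-i-j-c are not bridges since each lies on that cycle.
But removing f–e disconnects f from e; removing f–g disconnects f from g — these are bridges.

e-f, f-g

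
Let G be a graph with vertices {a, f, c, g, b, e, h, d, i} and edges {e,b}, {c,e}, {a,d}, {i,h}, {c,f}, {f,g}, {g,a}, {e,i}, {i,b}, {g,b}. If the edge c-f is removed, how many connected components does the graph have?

c and f are still connected via c-e-b-g-f, so the component count stays at 1.

1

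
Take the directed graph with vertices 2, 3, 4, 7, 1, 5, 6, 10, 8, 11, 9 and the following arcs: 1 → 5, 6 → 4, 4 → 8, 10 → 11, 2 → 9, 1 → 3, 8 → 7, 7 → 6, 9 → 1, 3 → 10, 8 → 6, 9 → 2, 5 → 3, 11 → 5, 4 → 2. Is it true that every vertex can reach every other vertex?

There is no directed path from 2 to 4, so the graph is not strongly connected.

No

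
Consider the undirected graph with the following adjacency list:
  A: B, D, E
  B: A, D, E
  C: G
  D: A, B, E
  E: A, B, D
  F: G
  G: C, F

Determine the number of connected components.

2

Starting from C we can reach C, F, G. That is one component of size 3.
Starting from A we can reach A, B, D, E. That is one component of size 4.
Total: 2 components.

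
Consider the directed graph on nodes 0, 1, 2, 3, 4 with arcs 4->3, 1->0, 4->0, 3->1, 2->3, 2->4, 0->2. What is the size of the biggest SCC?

{0, 1, 2, 3, 4} are all mutually reachable — one SCC of size 5.
The largest has 5 vertices.

5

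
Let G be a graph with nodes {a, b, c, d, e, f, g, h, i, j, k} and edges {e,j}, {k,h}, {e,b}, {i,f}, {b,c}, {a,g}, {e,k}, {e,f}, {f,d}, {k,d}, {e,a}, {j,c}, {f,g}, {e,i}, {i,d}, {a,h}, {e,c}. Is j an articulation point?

No

Deleting j leaves 1 component (was 1) (its neighbors c, e remain connected to each other), so j is not a cut vertex.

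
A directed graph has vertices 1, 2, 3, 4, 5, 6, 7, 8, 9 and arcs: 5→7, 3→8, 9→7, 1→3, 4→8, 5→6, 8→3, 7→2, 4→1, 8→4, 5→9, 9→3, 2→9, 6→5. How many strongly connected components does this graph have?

{1, 3, 4, 8} are all mutually reachable — one SCC of size 4.
{2, 7, 9} are all mutually reachable — one SCC of size 3.
{5, 6} are all mutually reachable — one SCC of size 2.
That gives 3 strongly connected components.

3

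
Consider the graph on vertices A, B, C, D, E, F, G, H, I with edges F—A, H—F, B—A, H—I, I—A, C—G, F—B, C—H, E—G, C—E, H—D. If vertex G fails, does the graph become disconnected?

No

Deleting G leaves 1 component (was 1) (its neighbors C, E remain connected to each other), so G is not a cut vertex.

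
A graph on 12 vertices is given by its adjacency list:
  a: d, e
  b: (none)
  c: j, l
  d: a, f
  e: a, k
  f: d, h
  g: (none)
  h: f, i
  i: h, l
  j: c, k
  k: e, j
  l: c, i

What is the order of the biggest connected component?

10

g is isolated — a component by itself.
b is isolated — a component by itself.
Starting from a we can reach a, c, d, e, f, h, i, j, k, l. That is one component of size 10.
The largest has 10 vertices.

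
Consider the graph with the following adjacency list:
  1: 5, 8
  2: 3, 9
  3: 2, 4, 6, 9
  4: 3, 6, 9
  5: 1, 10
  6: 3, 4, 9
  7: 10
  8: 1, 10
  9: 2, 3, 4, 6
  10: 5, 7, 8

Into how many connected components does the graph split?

2

Starting from 1 we can reach 1, 5, 7, 8, 10. That is one component of size 5.
Starting from 2 we can reach 2, 3, 4, 6, 9. That is one component of size 5.
Total: 2 components.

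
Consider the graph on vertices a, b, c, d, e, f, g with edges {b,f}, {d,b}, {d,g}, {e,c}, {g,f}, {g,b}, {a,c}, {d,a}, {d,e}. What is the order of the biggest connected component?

7

Starting from a we can reach a, b, c, d, e, f, g. That is one component of size 7.
The largest has 7 vertices.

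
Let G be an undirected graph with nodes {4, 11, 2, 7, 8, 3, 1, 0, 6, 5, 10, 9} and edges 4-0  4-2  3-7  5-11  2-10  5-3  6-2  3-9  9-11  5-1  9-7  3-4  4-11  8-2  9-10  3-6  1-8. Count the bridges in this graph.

1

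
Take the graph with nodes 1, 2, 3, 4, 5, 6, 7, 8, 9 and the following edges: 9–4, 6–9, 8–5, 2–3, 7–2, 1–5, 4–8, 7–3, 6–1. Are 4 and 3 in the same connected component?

The component containing 4 is {1, 4, 5, 6, 8, 9}, and 3 is not in it.

No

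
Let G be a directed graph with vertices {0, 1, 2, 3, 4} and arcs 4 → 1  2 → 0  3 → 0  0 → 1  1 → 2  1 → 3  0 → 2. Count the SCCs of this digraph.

{0, 1, 2, 3} are all mutually reachable — one SCC of size 4.
{4} is an SCC by itself.
That gives 2 strongly connected components.

2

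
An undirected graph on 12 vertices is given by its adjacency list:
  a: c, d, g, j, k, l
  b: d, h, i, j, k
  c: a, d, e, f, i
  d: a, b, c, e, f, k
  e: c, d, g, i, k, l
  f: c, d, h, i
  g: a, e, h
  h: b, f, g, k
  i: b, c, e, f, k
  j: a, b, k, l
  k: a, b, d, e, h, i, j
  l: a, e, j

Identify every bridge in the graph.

The edges on the cycle a-g-h-f-i-k-a are not bridges since each lies on that cycle.
Every edge lies on some cycle, so there are no bridges.

none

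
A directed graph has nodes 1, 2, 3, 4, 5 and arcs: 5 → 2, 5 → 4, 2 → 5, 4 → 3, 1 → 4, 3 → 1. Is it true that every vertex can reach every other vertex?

There is no directed path from 4 to 5, so the graph is not strongly connected.

No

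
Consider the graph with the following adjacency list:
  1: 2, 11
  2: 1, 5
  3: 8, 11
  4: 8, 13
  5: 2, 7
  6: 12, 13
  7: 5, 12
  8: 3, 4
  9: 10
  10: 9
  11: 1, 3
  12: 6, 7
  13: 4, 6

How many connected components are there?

Starting from 9 we can reach 9, 10. That is one component of size 2.
Starting from 1 we can reach 1, 2, 3, 4, 5, 6, 7, 8, 11, 12, 13. That is one component of size 11.
Total: 2 components.

2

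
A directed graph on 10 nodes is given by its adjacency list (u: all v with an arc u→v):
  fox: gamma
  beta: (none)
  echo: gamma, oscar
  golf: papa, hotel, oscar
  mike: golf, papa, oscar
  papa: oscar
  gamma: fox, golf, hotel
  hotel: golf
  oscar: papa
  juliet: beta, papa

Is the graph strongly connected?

No

There is no directed path from oscar to echo, so the graph is not strongly connected.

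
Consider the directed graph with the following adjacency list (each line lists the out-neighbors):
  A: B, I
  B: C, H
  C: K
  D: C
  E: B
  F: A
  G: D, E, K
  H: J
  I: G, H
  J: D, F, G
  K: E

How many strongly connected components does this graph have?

1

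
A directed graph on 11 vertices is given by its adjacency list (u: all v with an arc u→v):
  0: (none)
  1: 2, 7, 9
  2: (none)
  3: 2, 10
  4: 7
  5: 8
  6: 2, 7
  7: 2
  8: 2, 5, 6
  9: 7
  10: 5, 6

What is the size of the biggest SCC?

{5, 8} are all mutually reachable — one SCC of size 2.
{0} is an SCC by itself.
{2} is an SCC by itself.
{4} is an SCC by itself.
{7} is an SCC by itself.
(and 5 more singleton SCCs)
The largest has 2 vertices.

2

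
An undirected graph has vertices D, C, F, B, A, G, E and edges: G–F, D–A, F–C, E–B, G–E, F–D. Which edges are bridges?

removing G–F disconnects G from F; removing E–B disconnects E from B; removing A–D disconnects A from D; removing C–F disconnects C from F — these are bridges.
In total 6 edges are bridges.

A-D, B-E, C-F, D-F, E-G, F-G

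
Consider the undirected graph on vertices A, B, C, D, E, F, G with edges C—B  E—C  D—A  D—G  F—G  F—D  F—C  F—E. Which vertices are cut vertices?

C, D, F

Removing C increases the component count from 1 to 2, so C is a cut vertex.
Removing D increases the component count from 1 to 2, so D is a cut vertex.
Removing F increases the component count from 1 to 2, so F is a cut vertex.
By contrast removing G leaves 1 component; it is not a cut vertex. No other vertex is a cut vertex either.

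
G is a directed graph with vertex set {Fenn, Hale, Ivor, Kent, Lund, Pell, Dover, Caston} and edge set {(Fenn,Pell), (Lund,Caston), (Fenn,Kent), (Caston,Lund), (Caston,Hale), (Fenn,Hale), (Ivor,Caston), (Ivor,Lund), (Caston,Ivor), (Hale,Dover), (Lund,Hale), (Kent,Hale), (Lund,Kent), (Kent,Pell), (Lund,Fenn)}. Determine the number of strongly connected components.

6

{Ivor, Lund, Caston} are all mutually reachable — one SCC of size 3.
{Kent} is an SCC by itself.
{Hale} is an SCC by itself.
{Fenn} is an SCC by itself.
{Pell} is an SCC by itself.
(and 1 more singleton SCC)
That gives 6 strongly connected components.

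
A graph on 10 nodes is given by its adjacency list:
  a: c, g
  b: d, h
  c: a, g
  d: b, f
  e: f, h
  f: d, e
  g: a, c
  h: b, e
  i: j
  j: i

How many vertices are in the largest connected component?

5

Starting from i we can reach i, j. That is one component of size 2.
Starting from a we can reach a, c, g. That is one component of size 3.
Starting from b we can reach b, d, e, f, h. That is one component of size 5.
The largest has 5 vertices.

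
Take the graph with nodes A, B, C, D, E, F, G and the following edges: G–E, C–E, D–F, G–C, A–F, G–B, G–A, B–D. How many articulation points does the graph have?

Removing G increases the component count from 1 to 2, so G is a cut vertex.
By contrast removing A leaves 1 component; it is not a cut vertex. No other vertex is a cut vertex either.

1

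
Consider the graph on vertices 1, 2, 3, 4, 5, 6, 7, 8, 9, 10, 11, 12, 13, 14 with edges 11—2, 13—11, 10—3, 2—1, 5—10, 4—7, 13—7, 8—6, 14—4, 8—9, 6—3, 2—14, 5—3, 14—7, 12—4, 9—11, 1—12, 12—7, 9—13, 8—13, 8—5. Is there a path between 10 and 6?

From 10 we can reach 1, 2, 3, 4, 5, 6, 7, 8, 9, 10, 11, 12, 13, 14, which includes 6.

Yes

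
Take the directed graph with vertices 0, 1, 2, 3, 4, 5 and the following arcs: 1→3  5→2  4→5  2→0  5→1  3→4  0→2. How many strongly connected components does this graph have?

2

{1, 3, 4, 5} are all mutually reachable — one SCC of size 4.
{0, 2} are all mutually reachable — one SCC of size 2.
That gives 2 strongly connected components.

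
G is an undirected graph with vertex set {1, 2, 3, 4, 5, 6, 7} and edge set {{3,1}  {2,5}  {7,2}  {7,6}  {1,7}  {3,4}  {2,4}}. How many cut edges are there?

2

The edges on the cycle 3-1-7-2-4-3 are not bridges since each lies on that cycle.
But removing 2 - 5 disconnects 2 from 5; removing 7 - 6 disconnects 7 from 6 — these are bridges.
That makes 2 bridges.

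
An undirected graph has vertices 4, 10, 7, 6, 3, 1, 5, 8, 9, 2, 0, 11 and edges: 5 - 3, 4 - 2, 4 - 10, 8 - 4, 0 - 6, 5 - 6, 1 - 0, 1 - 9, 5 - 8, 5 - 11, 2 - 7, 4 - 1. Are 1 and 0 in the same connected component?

From 1 we can reach 0, 1, 2, 3, 4, 5, 6, 7, 8, 9, 10, 11, which includes 0.

Yes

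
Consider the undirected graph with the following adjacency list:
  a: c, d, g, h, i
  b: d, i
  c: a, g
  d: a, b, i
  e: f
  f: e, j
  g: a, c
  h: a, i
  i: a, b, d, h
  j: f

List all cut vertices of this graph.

Removing a increases the component count from 2 to 3, so a is a cut vertex.
Removing f increases the component count from 2 to 3, so f is a cut vertex.
By contrast removing g leaves 2 components; it is not a cut vertex. No other vertex is a cut vertex either.

a, f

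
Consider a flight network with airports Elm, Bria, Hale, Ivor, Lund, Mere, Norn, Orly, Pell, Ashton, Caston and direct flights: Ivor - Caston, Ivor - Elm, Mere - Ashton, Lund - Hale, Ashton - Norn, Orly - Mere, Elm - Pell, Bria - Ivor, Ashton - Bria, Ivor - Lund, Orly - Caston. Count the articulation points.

4

Removing Elm increases the component count from 1 to 2, so Elm is a cut vertex.
Removing Ivor increases the component count from 1 to 3, so Ivor is a cut vertex.
Removing Lund increases the component count from 1 to 2, so Lund is a cut vertex.
Likewise Ashton is a cut vertex.
By contrast removing Orly leaves 1 component; it is not a cut vertex. No other vertex is a cut vertex either.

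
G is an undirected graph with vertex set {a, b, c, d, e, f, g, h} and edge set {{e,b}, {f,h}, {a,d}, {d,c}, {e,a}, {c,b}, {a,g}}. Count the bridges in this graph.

2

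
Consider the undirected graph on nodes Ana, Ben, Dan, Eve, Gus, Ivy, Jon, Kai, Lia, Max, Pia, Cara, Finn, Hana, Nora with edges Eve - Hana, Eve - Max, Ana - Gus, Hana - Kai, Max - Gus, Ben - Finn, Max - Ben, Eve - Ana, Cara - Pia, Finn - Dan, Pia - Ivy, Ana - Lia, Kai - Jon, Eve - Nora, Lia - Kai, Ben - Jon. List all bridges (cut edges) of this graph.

Ben-Finn, Cara-Pia, Dan-Finn, Eve-Nora, Ivy-Pia

The edges on the cycle Eve-Max-Ben-Jon-Kai-Lia-Ana-Eve are not bridges since each lies on that cycle.
But removing Eve - Nora disconnects Eve from Nora; removing Finn - Ben disconnects Finn from Ben; removing Pia - Ivy disconnects Pia from Ivy; removing Finn - Dan disconnects Finn from Dan — these are bridges.
In total 5 edges are bridges.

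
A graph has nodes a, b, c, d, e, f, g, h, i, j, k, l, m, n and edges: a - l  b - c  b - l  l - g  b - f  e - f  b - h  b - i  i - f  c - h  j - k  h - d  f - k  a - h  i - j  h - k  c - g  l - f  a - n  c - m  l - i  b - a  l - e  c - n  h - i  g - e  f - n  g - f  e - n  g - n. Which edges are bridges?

The edges on the cycle a-l-f-k-h-a are not bridges since each lies on that cycle.
But removing h - d disconnects h from d; removing m - c disconnects m from c — these are bridges.

c-m, d-h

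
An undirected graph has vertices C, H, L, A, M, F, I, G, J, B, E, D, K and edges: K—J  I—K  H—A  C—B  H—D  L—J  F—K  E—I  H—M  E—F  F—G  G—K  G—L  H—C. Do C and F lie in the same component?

The component containing C is {A, B, C, D, H, M}, and F is not in it.

No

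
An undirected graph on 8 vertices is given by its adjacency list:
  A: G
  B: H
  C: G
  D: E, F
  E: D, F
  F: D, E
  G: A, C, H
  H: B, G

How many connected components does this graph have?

2

Starting from D we can reach D, E, F. That is one component of size 3.
Starting from A we can reach A, B, C, G, H. That is one component of size 5.
Total: 2 components.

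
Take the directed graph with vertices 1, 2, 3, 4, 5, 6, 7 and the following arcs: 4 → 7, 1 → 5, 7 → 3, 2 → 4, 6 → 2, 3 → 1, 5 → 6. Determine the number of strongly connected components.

1

{1, 2, 3, 4, 5, 6, 7} are all mutually reachable — one SCC of size 7.
That gives 1 strongly connected component.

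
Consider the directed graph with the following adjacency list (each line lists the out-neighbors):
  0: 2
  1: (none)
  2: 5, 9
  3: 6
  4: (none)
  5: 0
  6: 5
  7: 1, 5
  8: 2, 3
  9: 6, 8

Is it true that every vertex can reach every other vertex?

No

There is no directed path from 3 to 1, so the graph is not strongly connected.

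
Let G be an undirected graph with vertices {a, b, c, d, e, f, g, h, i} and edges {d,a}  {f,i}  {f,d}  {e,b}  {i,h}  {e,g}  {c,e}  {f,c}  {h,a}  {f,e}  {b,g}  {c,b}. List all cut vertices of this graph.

f

Removing f increases the component count from 1 to 2, so f is a cut vertex.
By contrast removing g leaves 1 component; it is not a cut vertex. No other vertex is a cut vertex either.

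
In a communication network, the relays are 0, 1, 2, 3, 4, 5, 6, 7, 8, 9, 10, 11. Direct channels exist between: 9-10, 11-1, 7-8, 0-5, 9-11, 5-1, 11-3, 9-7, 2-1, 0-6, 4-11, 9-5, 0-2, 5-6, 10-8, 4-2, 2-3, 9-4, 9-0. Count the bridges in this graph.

0

The edges on the cycle 9-4-2-3-11-9 are not bridges since each lies on that cycle.
Every edge lies on some cycle, so there are no bridges.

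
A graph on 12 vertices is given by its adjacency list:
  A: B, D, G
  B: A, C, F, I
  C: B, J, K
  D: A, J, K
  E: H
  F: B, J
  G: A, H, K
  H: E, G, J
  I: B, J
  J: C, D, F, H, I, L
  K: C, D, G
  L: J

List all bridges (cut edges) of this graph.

The edges on the cycle J-D-K-C-B-F-J are not bridges since each lies on that cycle.
But removing E-H disconnects E from H; removing J-L disconnects J from L — these are bridges.

E-H, J-L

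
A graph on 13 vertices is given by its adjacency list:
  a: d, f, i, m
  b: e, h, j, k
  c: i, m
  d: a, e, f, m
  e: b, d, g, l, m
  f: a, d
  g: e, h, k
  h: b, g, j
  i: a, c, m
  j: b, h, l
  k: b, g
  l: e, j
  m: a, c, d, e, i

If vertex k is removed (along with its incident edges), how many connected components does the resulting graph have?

1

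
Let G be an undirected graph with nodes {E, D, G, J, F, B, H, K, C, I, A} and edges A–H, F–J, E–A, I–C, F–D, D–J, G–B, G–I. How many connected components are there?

K is isolated — a component by itself.
Starting from D we can reach D, F, J. That is one component of size 3.
Starting from A we can reach A, E, H. That is one component of size 3.
Starting from B we can reach B, C, G, I. That is one component of size 4.
Total: 4 components.

4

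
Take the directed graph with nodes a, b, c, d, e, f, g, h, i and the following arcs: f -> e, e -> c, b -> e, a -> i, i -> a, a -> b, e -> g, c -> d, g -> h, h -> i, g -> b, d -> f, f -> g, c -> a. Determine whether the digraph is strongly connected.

Yes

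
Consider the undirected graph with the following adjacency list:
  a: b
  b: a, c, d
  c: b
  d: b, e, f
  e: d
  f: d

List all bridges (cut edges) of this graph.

removing e-d disconnects e from d; removing d-b disconnects d from b; removing a-b disconnects a from b; removing f-d disconnects f from d — these are bridges.
In total 5 edges are bridges.

a-b, b-c, b-d, d-e, d-f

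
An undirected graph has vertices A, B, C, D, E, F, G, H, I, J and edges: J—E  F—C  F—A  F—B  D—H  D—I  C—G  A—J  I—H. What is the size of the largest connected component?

Starting from D we can reach D, H, I. That is one component of size 3.
Starting from A we can reach A, B, C, E, F, G, J. That is one component of size 7.
The largest has 7 vertices.

7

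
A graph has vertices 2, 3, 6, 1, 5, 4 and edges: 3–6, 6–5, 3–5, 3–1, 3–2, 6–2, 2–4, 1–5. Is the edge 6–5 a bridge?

After removing 6–5, the path 6-3-5 still connects them, so the edge is not a bridge.

No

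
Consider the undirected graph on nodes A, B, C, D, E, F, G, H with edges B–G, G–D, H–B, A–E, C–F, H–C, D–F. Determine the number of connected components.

Starting from A we can reach A, E. That is one component of size 2.
Starting from B we can reach B, C, D, F, G, H. That is one component of size 6.
Total: 2 components.

2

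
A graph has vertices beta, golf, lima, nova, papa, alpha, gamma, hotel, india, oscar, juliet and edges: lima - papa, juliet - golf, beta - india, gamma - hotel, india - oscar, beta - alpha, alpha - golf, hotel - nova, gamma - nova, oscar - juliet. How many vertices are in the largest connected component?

Starting from lima we can reach lima, papa. That is one component of size 2.
Starting from nova we can reach nova, gamma, hotel. That is one component of size 3.
Starting from beta we can reach beta, golf, alpha, india, oscar, juliet. That is one component of size 6.
The largest has 6 vertices.

6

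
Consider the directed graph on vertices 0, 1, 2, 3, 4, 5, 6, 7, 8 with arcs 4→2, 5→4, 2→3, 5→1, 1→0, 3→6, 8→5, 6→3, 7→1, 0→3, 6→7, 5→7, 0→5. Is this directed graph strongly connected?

There is no directed path from 1 to 8, so the graph is not strongly connected.

No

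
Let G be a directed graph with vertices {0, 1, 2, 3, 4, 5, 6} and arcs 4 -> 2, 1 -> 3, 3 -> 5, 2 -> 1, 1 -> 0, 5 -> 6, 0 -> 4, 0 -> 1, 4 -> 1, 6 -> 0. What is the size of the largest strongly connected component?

7

{0, 1, 2, 3, 4, 5, 6} are all mutually reachable — one SCC of size 7.
The largest has 7 vertices.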